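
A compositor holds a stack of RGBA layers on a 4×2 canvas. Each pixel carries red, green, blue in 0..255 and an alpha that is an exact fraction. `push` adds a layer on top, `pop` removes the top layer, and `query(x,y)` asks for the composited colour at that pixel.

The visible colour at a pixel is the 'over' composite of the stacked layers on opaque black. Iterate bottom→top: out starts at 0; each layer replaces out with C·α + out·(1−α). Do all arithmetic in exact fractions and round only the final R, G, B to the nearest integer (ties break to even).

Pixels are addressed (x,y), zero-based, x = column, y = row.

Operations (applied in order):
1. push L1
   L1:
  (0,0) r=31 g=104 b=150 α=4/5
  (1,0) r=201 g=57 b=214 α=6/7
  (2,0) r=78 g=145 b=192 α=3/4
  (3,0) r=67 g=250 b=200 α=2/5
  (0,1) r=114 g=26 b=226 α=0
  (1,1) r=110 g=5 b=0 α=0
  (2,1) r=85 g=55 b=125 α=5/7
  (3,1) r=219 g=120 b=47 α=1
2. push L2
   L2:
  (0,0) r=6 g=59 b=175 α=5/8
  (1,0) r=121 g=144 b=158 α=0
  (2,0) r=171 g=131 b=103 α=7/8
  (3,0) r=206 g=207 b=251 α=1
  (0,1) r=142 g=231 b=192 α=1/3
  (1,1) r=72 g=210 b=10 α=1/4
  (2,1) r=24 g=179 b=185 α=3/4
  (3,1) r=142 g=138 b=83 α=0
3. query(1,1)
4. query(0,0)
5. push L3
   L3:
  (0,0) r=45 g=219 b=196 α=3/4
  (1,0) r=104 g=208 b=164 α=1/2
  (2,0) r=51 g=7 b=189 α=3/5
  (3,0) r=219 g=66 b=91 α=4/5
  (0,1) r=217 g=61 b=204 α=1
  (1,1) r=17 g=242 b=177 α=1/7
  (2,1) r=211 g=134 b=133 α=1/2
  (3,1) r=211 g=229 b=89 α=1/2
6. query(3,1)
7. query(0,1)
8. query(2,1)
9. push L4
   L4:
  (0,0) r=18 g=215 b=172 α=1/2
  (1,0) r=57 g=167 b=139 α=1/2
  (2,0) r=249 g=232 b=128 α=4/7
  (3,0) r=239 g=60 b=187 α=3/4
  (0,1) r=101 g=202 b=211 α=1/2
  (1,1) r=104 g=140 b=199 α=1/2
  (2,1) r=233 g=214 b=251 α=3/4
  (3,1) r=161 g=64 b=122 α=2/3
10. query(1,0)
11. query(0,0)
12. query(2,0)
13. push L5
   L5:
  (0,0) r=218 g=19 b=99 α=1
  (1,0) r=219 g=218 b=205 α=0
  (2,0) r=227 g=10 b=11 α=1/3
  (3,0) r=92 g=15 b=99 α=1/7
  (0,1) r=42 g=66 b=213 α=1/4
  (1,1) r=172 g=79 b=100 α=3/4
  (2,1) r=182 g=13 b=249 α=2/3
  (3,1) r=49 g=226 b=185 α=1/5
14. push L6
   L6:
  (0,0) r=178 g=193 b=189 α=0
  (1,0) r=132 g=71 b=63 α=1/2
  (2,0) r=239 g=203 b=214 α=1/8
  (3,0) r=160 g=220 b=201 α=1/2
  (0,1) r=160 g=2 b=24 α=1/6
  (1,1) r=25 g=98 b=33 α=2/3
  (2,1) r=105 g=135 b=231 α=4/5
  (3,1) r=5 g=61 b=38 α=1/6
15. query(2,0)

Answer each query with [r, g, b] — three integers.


(1,1) stack=L1,L2; from [0,0,0]:
L1 α=0: [0, 0, 0]
L2 α=1/4: [18, 105/2, 5/2]
rounded: [18, 52, 2]

(0,0) stack=L1,L2; from [0,0,0]:
after L1 α=4/5: [124/5, 416/5, 120]
after L2 α=5/8: [261/20, 2723/40, 1235/8]
rounded: [13, 68, 154]

at x=3,y=1 over L1,L2,L3:
L1 α=1: [219, 120, 47]
L2 α=0: [219, 120, 47]
L3 α=1/2: [215, 349/2, 68]
= [215, 174, 68]

query (0,1) [L1,L2,L3] — begin 0,0,0
+L1 (α=0) → [0, 0, 0]
+L2 (α=1/3) → [142/3, 77, 64]
+L3 (α=1) → [217, 61, 204]
rounded: [217, 61, 204]

(2,1) stack=L1,L2,L3; from [0,0,0]:
after L1 α=5/7: [425/7, 275/7, 625/7]
after L2 α=3/4: [929/28, 2017/14, 2255/14]
after L3 α=1/2: [6837/56, 3893/28, 4117/28]
= [122, 139, 147]

at x=1,y=0 over L1,L2,L3,L4:
L1 α=6/7: [1206/7, 342/7, 1284/7]
L2 α=0: [1206/7, 342/7, 1284/7]
L3 α=1/2: [967/7, 899/7, 1216/7]
L4 α=1/2: [683/7, 1034/7, 2189/14]
rounded: [98, 148, 156]

(0,0) stack=L1,L2,L3,L4; from [0,0,0]:
after L1 α=4/5: [124/5, 416/5, 120]
after L2 α=5/8: [261/20, 2723/40, 1235/8]
after L3 α=3/4: [2961/80, 29003/160, 5939/32]
after L4 α=1/2: [4401/160, 63403/320, 11443/64]
→ [28, 198, 179]

at x=2,y=0 over L1,L2,L3,L4:
+L1 (α=3/4) → [117/2, 435/4, 144]
+L2 (α=7/8) → [2511/16, 4103/32, 865/8]
+L3 (α=3/5) → [747/8, 4439/80, 3133/20]
+L4 (α=4/7) → [10209/56, 87557/560, 19639/140]
→ [182, 156, 140]

query (2,0) [L1,L2,L3,L4,L5,L6] — begin 0,0,0
after L1 α=3/4: [117/2, 435/4, 144]
after L2 α=7/8: [2511/16, 4103/32, 865/8]
after L3 α=3/5: [747/8, 4439/80, 3133/20]
after L4 α=4/7: [10209/56, 87557/560, 19639/140]
after L5 α=1/3: [16565/84, 30119/280, 6803/70]
after L6 α=1/8: [19433/96, 38239/320, 8943/80]
→ [202, 119, 112]


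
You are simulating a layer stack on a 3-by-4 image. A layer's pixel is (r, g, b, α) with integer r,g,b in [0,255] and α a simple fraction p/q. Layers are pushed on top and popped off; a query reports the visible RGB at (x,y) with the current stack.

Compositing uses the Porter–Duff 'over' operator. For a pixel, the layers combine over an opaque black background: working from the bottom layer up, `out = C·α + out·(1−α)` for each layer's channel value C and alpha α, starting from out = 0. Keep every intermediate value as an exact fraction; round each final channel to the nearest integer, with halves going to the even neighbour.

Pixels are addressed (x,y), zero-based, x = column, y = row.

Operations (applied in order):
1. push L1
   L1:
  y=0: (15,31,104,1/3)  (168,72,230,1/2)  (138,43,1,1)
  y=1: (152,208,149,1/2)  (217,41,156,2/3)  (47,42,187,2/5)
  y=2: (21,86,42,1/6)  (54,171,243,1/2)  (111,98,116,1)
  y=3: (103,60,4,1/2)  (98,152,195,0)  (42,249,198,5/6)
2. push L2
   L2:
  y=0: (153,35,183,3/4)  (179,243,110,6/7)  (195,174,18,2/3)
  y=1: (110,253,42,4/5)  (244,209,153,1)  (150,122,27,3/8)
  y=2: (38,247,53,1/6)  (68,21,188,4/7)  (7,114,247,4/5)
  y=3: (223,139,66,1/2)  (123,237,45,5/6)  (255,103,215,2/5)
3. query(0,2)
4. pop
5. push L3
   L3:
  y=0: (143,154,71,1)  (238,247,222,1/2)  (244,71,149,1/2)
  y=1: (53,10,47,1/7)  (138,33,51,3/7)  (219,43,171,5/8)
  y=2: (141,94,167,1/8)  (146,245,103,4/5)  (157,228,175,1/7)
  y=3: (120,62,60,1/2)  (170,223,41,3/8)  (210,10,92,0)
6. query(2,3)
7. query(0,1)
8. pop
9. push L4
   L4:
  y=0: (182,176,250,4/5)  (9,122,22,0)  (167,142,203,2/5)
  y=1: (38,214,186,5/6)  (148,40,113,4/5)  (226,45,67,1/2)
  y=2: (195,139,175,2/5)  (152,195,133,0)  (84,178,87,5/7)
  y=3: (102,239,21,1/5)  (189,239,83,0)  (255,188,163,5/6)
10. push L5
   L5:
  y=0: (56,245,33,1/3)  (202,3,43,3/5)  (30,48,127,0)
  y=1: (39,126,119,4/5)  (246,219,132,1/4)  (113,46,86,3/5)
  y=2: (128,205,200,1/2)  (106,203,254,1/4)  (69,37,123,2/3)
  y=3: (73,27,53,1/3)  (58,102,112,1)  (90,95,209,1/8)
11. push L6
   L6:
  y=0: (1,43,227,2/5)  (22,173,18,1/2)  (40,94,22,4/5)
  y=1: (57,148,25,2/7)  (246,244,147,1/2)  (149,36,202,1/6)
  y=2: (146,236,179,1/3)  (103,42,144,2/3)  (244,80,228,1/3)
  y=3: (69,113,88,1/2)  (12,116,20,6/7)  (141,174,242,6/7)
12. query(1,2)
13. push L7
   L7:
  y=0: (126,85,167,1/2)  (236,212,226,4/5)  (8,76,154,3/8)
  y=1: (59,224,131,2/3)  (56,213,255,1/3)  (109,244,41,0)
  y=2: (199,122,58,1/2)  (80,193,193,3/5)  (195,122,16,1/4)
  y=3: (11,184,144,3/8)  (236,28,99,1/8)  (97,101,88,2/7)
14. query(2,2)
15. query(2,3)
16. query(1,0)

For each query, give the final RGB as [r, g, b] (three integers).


(0,2) stack=L1,L2; from [0,0,0]:
+L1 (α=1/6) → [7/2, 43/3, 7]
+L2 (α=1/6) → [37/4, 478/9, 44/3]
rounded: [9, 53, 15]

query (2,3) [L1,L3] — begin 0,0,0
after L1 α=5/6: [35, 415/2, 165]
after L3 α=0: [35, 415/2, 165]
rounded: [35, 208, 165]

at x=0,y=1 over L1,L3:
after L1 α=1/2: [76, 104, 149/2]
after L3 α=1/7: [509/7, 634/7, 494/7]
rounded: [73, 91, 71]

(1,2) stack=L1,L4,L5,L6; from [0,0,0]:
L1 α=1/2: [27, 171/2, 243/2]
L4 α=0: [27, 171/2, 243/2]
L5 α=1/4: [187/4, 919/8, 1237/8]
L6 α=2/3: [337/4, 1591/24, 3541/24]
→ [84, 66, 148]

(2,2) stack=L1,L4,L5,L6,L7; from [0,0,0]:
after L1 α=1: [111, 98, 116]
after L4 α=5/7: [642/7, 1086/7, 667/7]
after L5 α=2/3: [536/7, 1604/21, 2389/21]
after L6 α=1/3: [2780/21, 4888/63, 9566/63]
after L7 α=1/4: [4145/28, 3725/42, 4951/42]
= [148, 89, 118]

(2,3) stack=L1,L4,L5,L6,L7; from [0,0,0]:
+L1 (α=5/6) → [35, 415/2, 165]
+L4 (α=5/6) → [655/3, 765/4, 490/3]
+L5 (α=1/8) → [4855/24, 5735/32, 4057/24]
+L6 (α=6/7) → [25159/168, 39143/224, 38905/168]
+L7 (α=2/7) → [158387/1176, 240963/1568, 224093/1176]
→ [135, 154, 191]

at x=1,y=0 over L1,L4,L5,L6,L7:
+L1 (α=1/2) → [84, 36, 115]
+L4 (α=0) → [84, 36, 115]
+L5 (α=3/5) → [774/5, 81/5, 359/5]
+L6 (α=1/2) → [442/5, 473/5, 449/10]
+L7 (α=4/5) → [5162/25, 4713/25, 9489/50]
= [206, 189, 190]


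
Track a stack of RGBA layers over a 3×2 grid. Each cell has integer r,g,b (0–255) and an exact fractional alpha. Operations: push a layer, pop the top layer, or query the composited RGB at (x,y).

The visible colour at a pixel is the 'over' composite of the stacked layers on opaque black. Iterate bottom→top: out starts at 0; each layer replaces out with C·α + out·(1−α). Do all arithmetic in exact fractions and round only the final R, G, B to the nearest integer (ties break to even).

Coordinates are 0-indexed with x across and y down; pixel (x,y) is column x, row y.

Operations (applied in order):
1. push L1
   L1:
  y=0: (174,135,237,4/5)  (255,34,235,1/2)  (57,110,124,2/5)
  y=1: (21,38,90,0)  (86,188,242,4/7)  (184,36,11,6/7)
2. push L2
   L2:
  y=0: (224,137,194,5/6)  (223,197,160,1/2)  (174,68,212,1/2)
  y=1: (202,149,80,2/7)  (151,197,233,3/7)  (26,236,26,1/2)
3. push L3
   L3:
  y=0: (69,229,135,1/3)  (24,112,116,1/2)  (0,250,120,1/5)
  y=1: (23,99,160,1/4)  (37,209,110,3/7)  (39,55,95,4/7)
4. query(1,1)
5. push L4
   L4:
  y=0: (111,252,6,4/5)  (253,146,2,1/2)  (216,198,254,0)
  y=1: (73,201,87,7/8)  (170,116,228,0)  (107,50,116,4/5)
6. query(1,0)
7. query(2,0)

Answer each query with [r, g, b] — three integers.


(1,1) stack=L1,L2,L3; from [0,0,0]:
after L1 α=4/7: [344/7, 752/7, 968/7]
after L2 α=3/7: [4547/49, 7145/49, 8765/49]
after L3 α=3/7: [23627/343, 59303/343, 51230/343]
→ [69, 173, 149]

(1,0) stack=L1,L2,L3,L4; from [0,0,0]:
L1 α=1/2: [255/2, 17, 235/2]
L2 α=1/2: [701/4, 107, 555/4]
L3 α=1/2: [797/8, 219/2, 1019/8]
L4 α=1/2: [2821/16, 511/4, 1035/16]
→ [176, 128, 65]

query (2,0) [L1,L2,L3,L4] — begin 0,0,0
L1 α=2/5: [114/5, 44, 248/5]
L2 α=1/2: [492/5, 56, 654/5]
L3 α=1/5: [1968/25, 474/5, 3216/25]
L4 α=0: [1968/25, 474/5, 3216/25]
→ [79, 95, 129]


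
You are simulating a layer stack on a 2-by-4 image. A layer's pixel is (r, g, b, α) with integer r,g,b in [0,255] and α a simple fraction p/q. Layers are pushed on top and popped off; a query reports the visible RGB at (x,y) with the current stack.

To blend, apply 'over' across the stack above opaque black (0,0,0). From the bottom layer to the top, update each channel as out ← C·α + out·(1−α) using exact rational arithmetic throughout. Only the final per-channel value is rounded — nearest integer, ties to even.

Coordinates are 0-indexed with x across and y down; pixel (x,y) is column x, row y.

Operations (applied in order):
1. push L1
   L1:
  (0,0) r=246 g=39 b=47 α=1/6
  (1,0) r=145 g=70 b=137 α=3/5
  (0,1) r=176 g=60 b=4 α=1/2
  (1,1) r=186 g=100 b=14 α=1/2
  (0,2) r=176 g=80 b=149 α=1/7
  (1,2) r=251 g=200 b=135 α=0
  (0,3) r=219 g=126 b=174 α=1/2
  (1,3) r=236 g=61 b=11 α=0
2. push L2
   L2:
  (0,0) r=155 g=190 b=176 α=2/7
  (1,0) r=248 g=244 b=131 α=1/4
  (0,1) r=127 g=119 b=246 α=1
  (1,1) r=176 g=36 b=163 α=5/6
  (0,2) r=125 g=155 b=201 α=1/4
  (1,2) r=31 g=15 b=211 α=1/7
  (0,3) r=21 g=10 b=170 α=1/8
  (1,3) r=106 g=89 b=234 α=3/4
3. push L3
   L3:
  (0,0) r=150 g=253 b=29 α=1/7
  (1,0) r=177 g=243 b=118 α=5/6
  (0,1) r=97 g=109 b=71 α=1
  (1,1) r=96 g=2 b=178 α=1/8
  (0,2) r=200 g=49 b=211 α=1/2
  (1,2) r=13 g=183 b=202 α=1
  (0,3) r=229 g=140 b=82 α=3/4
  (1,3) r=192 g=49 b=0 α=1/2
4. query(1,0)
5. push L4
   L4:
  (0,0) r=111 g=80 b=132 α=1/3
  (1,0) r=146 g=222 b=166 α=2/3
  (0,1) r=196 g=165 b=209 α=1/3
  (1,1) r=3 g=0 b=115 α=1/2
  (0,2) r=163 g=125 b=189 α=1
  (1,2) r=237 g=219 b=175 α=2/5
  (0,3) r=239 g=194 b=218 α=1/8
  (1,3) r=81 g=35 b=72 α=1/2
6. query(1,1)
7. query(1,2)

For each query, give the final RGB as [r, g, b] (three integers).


(1,0) stack=L1,L2,L3; from [0,0,0]:
L1 α=3/5: [87, 42, 411/5]
L2 α=1/4: [509/4, 185/2, 472/5]
L3 α=5/6: [4049/24, 2615/12, 1711/15]
→ [169, 218, 114]

(1,1) stack=L1,L2,L3,L4; from [0,0,0]:
L1 α=1/2: [93, 50, 7]
L2 α=5/6: [973/6, 115/3, 137]
L3 α=1/8: [7387/48, 811/24, 1137/8]
L4 α=1/2: [7531/96, 811/48, 2057/16]
→ [78, 17, 129]

(1,2) stack=L1,L2,L3,L4; from [0,0,0]:
L1 α=0: [0, 0, 0]
L2 α=1/7: [31/7, 15/7, 211/7]
L3 α=1: [13, 183, 202]
L4 α=2/5: [513/5, 987/5, 956/5]
→ [103, 197, 191]


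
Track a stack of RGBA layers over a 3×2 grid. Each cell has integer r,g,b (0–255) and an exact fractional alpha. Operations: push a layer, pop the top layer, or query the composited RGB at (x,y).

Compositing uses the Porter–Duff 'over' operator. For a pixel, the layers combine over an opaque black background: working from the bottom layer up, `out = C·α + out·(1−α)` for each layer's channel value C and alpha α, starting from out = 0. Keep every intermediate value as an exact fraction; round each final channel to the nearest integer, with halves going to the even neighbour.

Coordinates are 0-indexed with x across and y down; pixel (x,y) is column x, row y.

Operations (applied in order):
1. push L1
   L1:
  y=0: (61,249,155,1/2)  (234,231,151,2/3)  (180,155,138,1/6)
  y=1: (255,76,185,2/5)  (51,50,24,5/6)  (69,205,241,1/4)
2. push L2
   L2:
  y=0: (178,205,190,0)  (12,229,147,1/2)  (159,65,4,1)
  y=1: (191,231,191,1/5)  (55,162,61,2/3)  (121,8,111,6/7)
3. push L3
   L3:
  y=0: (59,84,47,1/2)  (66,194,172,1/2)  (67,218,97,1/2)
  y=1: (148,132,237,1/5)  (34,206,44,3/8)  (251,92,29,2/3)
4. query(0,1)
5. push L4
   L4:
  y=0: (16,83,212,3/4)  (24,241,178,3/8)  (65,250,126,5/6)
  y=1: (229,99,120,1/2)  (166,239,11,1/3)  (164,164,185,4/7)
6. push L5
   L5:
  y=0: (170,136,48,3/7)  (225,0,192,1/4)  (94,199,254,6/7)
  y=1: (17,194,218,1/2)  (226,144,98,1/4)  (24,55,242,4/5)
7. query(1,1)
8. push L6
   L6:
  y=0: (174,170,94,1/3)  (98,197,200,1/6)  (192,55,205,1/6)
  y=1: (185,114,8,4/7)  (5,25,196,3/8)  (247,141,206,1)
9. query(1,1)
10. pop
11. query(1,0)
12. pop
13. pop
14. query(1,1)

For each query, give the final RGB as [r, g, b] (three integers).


at x=0,y=1 over L1,L2,L3:
L1 α=2/5: [102, 152/5, 74]
L2 α=1/5: [599/5, 1763/25, 487/5]
L3 α=1/5: [3136/25, 10352/125, 3133/25]
→ [125, 83, 125]

(1,1) stack=L1,L2,L3,L4,L5; from [0,0,0]:
L1 α=5/6: [85/2, 125/3, 20]
L2 α=2/3: [305/6, 1097/9, 142/3]
L3 α=3/8: [2137/48, 11047/72, 553/12]
L4 α=1/3: [6121/72, 19651/108, 619/18]
L5 α=1/4: [11545/96, 24835/144, 1207/24]
= [120, 172, 50]

at x=1,y=1 over L1,L2,L3,L4,L5,L6:
+L1 (α=5/6) → [85/2, 125/3, 20]
+L2 (α=2/3) → [305/6, 1097/9, 142/3]
+L3 (α=3/8) → [2137/48, 11047/72, 553/12]
+L4 (α=1/3) → [6121/72, 19651/108, 619/18]
+L5 (α=1/4) → [11545/96, 24835/144, 1207/24]
+L6 (α=3/8) → [59165/768, 134975/1152, 20147/192]
= [77, 117, 105]

at x=1,y=0 over L1,L2,L3,L4,L5:
after L1 α=2/3: [156, 154, 302/3]
after L2 α=1/2: [84, 383/2, 743/6]
after L3 α=1/2: [75, 771/4, 1775/12]
after L4 α=3/8: [447/8, 6747/32, 15283/96]
after L5 α=1/4: [3141/32, 20241/128, 21427/128]
rounded: [98, 158, 167]

(1,1) stack=L1,L2,L3; from [0,0,0]:
+L1 (α=5/6) → [85/2, 125/3, 20]
+L2 (α=2/3) → [305/6, 1097/9, 142/3]
+L3 (α=3/8) → [2137/48, 11047/72, 553/12]
= [45, 153, 46]


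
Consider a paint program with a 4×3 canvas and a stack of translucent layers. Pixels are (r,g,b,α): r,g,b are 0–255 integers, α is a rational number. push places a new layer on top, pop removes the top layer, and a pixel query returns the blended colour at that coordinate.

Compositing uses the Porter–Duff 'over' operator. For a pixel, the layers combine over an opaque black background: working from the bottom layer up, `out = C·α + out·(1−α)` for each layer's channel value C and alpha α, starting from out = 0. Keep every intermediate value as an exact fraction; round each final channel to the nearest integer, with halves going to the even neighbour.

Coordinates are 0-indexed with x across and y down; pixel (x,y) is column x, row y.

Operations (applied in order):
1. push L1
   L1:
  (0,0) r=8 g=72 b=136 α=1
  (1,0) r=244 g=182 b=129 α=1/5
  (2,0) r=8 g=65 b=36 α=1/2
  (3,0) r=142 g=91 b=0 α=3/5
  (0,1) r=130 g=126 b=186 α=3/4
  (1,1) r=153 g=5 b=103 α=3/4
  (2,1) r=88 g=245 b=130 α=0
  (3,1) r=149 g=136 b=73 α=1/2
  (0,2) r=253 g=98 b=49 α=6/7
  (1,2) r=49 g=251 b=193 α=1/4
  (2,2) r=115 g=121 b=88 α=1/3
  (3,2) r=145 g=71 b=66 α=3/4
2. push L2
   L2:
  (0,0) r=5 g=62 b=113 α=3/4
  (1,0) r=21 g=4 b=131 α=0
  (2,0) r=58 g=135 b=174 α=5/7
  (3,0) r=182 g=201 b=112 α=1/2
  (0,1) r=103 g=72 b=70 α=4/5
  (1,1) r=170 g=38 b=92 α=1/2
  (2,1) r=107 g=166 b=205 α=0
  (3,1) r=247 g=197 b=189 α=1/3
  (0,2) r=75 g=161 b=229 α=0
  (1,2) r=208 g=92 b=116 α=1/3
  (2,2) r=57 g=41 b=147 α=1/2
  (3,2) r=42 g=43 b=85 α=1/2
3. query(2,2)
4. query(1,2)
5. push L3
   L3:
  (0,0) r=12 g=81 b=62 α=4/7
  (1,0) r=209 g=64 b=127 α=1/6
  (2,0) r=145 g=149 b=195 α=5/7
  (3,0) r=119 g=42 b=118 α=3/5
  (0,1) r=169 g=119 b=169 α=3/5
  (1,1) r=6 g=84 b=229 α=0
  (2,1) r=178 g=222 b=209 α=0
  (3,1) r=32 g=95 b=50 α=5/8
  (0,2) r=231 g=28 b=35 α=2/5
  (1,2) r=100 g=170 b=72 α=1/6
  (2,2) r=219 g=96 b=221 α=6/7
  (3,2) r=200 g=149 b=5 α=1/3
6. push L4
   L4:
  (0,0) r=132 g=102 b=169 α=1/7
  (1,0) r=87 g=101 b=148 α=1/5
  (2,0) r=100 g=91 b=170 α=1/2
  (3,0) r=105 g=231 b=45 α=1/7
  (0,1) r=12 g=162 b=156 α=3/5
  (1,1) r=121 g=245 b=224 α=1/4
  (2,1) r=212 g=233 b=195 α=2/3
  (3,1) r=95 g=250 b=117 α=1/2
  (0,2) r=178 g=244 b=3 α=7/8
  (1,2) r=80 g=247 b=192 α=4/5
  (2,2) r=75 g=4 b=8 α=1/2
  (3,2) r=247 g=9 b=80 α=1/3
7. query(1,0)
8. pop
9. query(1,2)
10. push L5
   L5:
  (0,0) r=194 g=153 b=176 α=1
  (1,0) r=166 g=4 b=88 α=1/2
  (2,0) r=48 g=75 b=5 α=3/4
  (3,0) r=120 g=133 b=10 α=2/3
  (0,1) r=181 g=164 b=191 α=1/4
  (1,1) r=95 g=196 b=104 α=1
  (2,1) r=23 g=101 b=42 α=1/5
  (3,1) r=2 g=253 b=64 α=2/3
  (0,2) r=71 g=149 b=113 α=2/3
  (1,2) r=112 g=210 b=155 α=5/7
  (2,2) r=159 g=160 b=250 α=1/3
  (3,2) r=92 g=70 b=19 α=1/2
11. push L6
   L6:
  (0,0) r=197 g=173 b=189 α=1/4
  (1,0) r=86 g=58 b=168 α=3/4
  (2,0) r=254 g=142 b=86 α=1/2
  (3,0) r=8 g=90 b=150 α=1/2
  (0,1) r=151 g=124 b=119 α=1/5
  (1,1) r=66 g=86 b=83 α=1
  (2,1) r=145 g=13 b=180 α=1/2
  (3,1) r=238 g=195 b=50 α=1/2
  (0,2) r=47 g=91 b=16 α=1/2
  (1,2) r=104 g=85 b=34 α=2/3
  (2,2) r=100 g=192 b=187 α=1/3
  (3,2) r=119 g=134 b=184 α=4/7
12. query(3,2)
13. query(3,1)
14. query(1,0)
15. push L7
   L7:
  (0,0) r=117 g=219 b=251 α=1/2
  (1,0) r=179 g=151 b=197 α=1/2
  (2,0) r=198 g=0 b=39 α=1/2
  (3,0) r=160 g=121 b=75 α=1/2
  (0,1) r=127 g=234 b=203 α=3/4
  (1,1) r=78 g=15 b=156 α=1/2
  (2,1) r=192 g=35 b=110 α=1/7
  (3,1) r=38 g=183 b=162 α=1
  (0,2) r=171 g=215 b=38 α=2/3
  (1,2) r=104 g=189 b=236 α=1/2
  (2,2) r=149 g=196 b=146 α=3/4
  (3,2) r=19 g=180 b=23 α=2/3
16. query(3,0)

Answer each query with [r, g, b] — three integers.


query (2,2) [L1,L2] — begin 0,0,0
after L1 α=1/3: [115/3, 121/3, 88/3]
after L2 α=1/2: [143/3, 122/3, 529/6]
rounded: [48, 41, 88]

query (1,2) [L1,L2] — begin 0,0,0
+L1 (α=1/4) → [49/4, 251/4, 193/4]
+L2 (α=1/3) → [155/2, 145/2, 425/6]
= [78, 72, 71]

at x=1,y=0 over L1,L2,L3,L4:
L1 α=1/5: [244/5, 182/5, 129/5]
L2 α=0: [244/5, 182/5, 129/5]
L3 α=1/6: [151/2, 41, 128/3]
L4 α=1/5: [389/5, 53, 956/15]
= [78, 53, 64]

at x=1,y=2 over L1,L2,L3:
after L1 α=1/4: [49/4, 251/4, 193/4]
after L2 α=1/3: [155/2, 145/2, 425/6]
after L3 α=1/6: [325/4, 355/4, 2557/36]
rounded: [81, 89, 71]

query (3,2) [L1,L2,L3,L5,L6] — begin 0,0,0
L1 α=3/4: [435/4, 213/4, 99/2]
L2 α=1/2: [603/8, 385/8, 269/4]
L3 α=1/3: [1403/12, 327/4, 93/2]
L5 α=1/2: [2507/24, 607/8, 131/4]
L6 α=4/7: [6315/56, 6109/56, 3337/28]
= [113, 109, 119]

(3,1) stack=L1,L2,L3,L5,L6; from [0,0,0]:
+L1 (α=1/2) → [149/2, 68, 73/2]
+L2 (α=1/3) → [132, 111, 262/3]
+L3 (α=5/8) → [139/2, 101, 64]
+L5 (α=2/3) → [49/2, 607/3, 64]
+L6 (α=1/2) → [525/4, 596/3, 57]
rounded: [131, 199, 57]

query (1,0) [L1,L2,L3,L5,L6] — begin 0,0,0
+L1 (α=1/5) → [244/5, 182/5, 129/5]
+L2 (α=0) → [244/5, 182/5, 129/5]
+L3 (α=1/6) → [151/2, 41, 128/3]
+L5 (α=1/2) → [483/4, 45/2, 196/3]
+L6 (α=3/4) → [1515/16, 393/8, 427/3]
→ [95, 49, 142]

at x=3,y=0 over L1,L2,L3,L5,L6,L7:
+L1 (α=3/5) → [426/5, 273/5, 0]
+L2 (α=1/2) → [668/5, 639/5, 56]
+L3 (α=3/5) → [3121/25, 1908/25, 466/5]
+L5 (α=2/3) → [9121/75, 8558/75, 566/15]
+L6 (α=1/2) → [9721/150, 7654/75, 1408/15]
+L7 (α=1/2) → [33721/300, 16729/150, 2533/30]
= [112, 112, 84]


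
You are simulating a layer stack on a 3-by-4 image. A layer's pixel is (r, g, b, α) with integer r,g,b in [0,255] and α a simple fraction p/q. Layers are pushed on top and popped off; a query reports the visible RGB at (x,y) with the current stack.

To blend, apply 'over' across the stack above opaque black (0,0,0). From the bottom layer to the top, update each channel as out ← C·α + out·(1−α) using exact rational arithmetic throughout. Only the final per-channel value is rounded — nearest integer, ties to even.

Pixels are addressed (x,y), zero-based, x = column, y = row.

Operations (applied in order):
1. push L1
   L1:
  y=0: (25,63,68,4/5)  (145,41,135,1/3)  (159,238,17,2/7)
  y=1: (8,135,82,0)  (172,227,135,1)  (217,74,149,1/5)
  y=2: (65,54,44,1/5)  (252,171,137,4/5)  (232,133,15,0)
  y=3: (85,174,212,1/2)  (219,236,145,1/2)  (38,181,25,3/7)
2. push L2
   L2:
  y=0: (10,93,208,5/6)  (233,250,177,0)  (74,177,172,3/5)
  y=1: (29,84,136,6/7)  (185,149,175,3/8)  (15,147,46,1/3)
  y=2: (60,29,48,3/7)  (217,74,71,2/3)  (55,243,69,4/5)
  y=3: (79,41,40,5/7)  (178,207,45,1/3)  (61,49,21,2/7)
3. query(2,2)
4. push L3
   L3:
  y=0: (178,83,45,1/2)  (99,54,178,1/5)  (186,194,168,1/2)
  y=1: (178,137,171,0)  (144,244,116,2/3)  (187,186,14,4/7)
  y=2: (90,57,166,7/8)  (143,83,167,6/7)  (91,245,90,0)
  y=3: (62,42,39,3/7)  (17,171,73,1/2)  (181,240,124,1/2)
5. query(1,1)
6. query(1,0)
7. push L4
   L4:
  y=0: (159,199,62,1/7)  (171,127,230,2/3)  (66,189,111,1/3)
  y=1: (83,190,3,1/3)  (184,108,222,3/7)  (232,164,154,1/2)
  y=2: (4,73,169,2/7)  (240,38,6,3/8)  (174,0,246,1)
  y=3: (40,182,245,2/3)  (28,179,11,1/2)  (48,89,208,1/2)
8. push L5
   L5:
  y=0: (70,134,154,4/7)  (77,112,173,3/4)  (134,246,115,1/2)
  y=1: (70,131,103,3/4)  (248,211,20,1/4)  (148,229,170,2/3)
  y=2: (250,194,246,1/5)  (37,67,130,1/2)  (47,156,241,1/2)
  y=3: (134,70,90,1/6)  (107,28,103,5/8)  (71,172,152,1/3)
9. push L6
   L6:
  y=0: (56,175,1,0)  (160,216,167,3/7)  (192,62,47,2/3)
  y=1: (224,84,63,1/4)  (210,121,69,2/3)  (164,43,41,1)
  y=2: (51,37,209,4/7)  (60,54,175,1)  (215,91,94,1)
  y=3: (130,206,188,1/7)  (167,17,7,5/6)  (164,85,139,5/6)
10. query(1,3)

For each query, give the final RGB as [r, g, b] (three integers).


query (2,2) [L1,L2] — begin 0,0,0
after L1 α=0: [0, 0, 0]
after L2 α=4/5: [44, 972/5, 276/5]
→ [44, 194, 55]

query (1,1) [L1,L2,L3] — begin 0,0,0
L1 α=1: [172, 227, 135]
L2 α=3/8: [1415/8, 791/4, 150]
L3 α=2/3: [3719/24, 2743/12, 382/3]
rounded: [155, 229, 127]

(1,0) stack=L1,L2,L3; from [0,0,0]:
after L1 α=1/3: [145/3, 41/3, 45]
after L2 α=0: [145/3, 41/3, 45]
after L3 α=1/5: [877/15, 326/15, 358/5]
→ [58, 22, 72]

(1,3) stack=L1,L2,L3,L4,L5,L6; from [0,0,0]:
+L1 (α=1/2) → [219/2, 118, 145/2]
+L2 (α=1/3) → [397/3, 443/3, 190/3]
+L3 (α=1/2) → [224/3, 478/3, 409/6]
+L4 (α=1/2) → [154/3, 1015/6, 475/12]
+L5 (α=5/8) → [689/8, 1295/16, 2535/32]
+L6 (α=5/6) → [7369/48, 885/32, 3655/192]
→ [154, 28, 19]


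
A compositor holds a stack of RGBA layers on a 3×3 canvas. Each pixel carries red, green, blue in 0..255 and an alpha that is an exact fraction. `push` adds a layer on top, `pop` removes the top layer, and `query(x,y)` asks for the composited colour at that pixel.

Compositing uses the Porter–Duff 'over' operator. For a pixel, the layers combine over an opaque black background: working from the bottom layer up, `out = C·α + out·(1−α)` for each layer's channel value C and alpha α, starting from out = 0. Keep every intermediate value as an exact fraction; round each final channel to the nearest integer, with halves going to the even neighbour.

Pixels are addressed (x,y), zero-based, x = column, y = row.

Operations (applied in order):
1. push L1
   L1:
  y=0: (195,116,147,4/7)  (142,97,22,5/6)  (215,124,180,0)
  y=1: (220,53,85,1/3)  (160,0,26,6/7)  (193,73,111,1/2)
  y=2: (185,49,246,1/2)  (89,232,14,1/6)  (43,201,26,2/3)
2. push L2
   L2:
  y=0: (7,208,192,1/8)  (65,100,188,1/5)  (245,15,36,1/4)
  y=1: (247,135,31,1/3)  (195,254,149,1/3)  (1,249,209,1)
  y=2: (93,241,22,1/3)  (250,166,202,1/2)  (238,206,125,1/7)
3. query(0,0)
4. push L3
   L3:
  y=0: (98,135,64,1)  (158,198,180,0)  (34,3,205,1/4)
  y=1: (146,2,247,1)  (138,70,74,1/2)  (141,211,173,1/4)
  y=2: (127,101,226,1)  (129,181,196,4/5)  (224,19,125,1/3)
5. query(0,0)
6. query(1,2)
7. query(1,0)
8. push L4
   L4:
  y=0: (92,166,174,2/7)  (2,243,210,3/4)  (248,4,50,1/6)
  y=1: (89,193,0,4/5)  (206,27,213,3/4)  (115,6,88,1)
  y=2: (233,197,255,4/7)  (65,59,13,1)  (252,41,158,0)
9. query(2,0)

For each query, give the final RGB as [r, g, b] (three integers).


at x=0,y=0 over L1,L2:
L1 α=4/7: [780/7, 464/7, 84]
L2 α=1/8: [787/8, 84, 195/2]
= [98, 84, 98]

query (0,0) [L1,L2,L3] — begin 0,0,0
after L1 α=4/7: [780/7, 464/7, 84]
after L2 α=1/8: [787/8, 84, 195/2]
after L3 α=1: [98, 135, 64]
→ [98, 135, 64]

query (1,2) [L1,L2,L3] — begin 0,0,0
after L1 α=1/6: [89/6, 116/3, 7/3]
after L2 α=1/2: [1589/12, 307/3, 613/6]
after L3 α=4/5: [7781/60, 2479/15, 5317/30]
rounded: [130, 165, 177]

query (1,0) [L1,L2,L3] — begin 0,0,0
L1 α=5/6: [355/3, 485/6, 55/3]
L2 α=1/5: [323/3, 254/3, 784/15]
L3 α=0: [323/3, 254/3, 784/15]
rounded: [108, 85, 52]

(2,0) stack=L1,L2,L3,L4; from [0,0,0]:
+L1 (α=0) → [0, 0, 0]
+L2 (α=1/4) → [245/4, 15/4, 9]
+L3 (α=1/4) → [871/16, 57/16, 58]
+L4 (α=1/6) → [8323/96, 349/96, 170/3]
→ [87, 4, 57]


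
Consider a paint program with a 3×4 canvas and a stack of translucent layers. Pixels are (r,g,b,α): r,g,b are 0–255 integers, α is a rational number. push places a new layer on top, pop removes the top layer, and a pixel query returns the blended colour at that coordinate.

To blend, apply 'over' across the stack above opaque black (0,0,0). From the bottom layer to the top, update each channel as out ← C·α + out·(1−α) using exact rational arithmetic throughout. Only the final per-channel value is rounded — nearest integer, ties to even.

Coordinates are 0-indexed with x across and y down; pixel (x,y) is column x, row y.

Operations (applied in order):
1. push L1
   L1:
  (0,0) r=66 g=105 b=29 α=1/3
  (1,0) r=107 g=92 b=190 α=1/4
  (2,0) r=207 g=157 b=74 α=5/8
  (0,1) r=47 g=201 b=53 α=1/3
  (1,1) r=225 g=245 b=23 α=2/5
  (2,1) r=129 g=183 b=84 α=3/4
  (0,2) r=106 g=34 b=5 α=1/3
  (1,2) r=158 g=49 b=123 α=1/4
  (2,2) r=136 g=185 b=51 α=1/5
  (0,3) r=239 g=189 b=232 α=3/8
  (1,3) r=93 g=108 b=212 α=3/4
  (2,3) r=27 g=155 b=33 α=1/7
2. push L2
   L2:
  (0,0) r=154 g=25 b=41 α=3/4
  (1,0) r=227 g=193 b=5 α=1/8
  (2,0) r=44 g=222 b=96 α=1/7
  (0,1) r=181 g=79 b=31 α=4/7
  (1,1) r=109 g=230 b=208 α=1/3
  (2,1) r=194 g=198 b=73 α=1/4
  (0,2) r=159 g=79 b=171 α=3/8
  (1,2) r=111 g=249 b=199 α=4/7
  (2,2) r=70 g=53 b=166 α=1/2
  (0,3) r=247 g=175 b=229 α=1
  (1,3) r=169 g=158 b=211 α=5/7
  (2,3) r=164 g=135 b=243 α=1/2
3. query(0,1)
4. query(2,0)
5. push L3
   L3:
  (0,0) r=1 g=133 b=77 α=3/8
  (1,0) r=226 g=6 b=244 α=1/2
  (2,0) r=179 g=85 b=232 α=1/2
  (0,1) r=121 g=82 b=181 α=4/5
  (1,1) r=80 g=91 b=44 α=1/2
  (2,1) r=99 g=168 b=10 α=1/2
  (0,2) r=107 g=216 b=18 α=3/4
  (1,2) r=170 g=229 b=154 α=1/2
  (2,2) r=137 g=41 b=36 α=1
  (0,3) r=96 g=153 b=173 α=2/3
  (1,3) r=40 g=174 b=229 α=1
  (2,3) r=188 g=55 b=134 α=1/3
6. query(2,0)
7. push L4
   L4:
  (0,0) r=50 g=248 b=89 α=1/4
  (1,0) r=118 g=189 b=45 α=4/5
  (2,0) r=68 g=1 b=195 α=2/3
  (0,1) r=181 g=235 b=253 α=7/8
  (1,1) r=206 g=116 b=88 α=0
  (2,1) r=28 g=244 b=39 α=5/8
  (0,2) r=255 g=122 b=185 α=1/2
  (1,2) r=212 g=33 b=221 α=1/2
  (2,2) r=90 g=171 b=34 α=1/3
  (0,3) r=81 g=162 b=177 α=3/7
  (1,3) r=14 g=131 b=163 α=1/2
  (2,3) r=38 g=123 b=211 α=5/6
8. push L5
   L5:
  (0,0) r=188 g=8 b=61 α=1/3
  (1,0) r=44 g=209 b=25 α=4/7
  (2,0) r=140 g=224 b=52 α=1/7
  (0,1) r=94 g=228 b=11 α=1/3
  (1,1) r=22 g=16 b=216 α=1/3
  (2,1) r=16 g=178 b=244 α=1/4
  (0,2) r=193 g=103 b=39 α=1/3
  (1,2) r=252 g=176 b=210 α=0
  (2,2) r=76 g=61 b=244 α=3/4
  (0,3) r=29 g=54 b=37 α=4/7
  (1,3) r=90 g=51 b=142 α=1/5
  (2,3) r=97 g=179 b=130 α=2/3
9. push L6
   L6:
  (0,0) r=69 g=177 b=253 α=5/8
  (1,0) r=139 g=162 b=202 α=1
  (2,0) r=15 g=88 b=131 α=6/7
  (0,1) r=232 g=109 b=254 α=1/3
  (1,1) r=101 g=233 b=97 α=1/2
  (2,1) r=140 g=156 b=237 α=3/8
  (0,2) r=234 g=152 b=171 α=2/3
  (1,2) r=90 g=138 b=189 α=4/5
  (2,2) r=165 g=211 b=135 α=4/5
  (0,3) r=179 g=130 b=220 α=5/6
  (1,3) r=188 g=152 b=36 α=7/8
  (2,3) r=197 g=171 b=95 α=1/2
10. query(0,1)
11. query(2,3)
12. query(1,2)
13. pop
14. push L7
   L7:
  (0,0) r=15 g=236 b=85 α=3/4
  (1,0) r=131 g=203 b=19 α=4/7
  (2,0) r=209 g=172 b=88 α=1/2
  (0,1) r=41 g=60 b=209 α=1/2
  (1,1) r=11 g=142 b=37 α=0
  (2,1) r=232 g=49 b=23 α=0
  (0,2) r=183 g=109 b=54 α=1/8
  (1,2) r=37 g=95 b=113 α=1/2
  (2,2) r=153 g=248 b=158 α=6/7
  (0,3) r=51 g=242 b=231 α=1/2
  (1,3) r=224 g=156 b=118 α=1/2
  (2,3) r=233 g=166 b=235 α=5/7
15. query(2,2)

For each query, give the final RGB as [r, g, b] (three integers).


at x=0,y=1 over L1,L2:
after L1 α=1/3: [47/3, 67, 53/3]
after L2 α=4/7: [771/7, 517/7, 177/7]
= [110, 74, 25]

at x=2,y=0 over L1,L2:
+L1 (α=5/8) → [1035/8, 785/8, 185/4]
+L2 (α=1/7) → [3281/28, 3243/28, 747/14]
rounded: [117, 116, 53]

query (2,0) [L1,L2,L3] — begin 0,0,0
L1 α=5/8: [1035/8, 785/8, 185/4]
L2 α=1/7: [3281/28, 3243/28, 747/14]
L3 α=1/2: [8293/56, 5623/56, 3995/28]
rounded: [148, 100, 143]

(0,1) stack=L1,L2,L3,L4,L5,L6; from [0,0,0]:
after L1 α=1/3: [47/3, 67, 53/3]
after L2 α=4/7: [771/7, 517/7, 177/7]
after L3 α=4/5: [4159/35, 2813/35, 1049/7]
after L4 α=7/8: [6063/35, 15097/70, 6723/28]
after L5 α=1/3: [15416/105, 23077/105, 6877/42]
after L6 α=1/3: [55192/315, 57599/315, 12211/63]
→ [175, 183, 194]

(2,3) stack=L1,L2,L3,L4,L5,L6; from [0,0,0]:
+L1 (α=1/7) → [27/7, 155/7, 33/7]
+L2 (α=1/2) → [1175/14, 550/7, 867/7]
+L3 (α=1/3) → [2491/21, 495/7, 2672/21]
+L4 (α=5/6) → [6481/126, 800/7, 24827/126]
+L5 (α=2/3) → [30925/378, 1102/7, 57587/378]
+L6 (α=1/2) → [105391/756, 2299/14, 93497/756]
= [139, 164, 124]

(1,2) stack=L1,L2,L3,L4,L5,L6; from [0,0,0]:
after L1 α=1/4: [79/2, 49/4, 123/4]
after L2 α=4/7: [1125/14, 4131/28, 3553/28]
after L3 α=1/2: [3505/28, 10543/56, 7865/56]
after L4 α=1/2: [9441/56, 12391/112, 20241/112]
after L5 α=0: [9441/56, 12391/112, 20241/112]
after L6 α=4/5: [29601/280, 14843/112, 104913/560]
→ [106, 133, 187]

query (2,2) [L1,L2,L3,L4,L5,L7] — begin 0,0,0
after L1 α=1/5: [136/5, 37, 51/5]
after L2 α=1/2: [243/5, 45, 881/10]
after L3 α=1: [137, 41, 36]
after L4 α=1/3: [364/3, 253/3, 106/3]
after L5 α=3/4: [262/3, 401/6, 1151/6]
after L7 α=6/7: [3016/21, 9329/42, 977/6]
= [144, 222, 163]


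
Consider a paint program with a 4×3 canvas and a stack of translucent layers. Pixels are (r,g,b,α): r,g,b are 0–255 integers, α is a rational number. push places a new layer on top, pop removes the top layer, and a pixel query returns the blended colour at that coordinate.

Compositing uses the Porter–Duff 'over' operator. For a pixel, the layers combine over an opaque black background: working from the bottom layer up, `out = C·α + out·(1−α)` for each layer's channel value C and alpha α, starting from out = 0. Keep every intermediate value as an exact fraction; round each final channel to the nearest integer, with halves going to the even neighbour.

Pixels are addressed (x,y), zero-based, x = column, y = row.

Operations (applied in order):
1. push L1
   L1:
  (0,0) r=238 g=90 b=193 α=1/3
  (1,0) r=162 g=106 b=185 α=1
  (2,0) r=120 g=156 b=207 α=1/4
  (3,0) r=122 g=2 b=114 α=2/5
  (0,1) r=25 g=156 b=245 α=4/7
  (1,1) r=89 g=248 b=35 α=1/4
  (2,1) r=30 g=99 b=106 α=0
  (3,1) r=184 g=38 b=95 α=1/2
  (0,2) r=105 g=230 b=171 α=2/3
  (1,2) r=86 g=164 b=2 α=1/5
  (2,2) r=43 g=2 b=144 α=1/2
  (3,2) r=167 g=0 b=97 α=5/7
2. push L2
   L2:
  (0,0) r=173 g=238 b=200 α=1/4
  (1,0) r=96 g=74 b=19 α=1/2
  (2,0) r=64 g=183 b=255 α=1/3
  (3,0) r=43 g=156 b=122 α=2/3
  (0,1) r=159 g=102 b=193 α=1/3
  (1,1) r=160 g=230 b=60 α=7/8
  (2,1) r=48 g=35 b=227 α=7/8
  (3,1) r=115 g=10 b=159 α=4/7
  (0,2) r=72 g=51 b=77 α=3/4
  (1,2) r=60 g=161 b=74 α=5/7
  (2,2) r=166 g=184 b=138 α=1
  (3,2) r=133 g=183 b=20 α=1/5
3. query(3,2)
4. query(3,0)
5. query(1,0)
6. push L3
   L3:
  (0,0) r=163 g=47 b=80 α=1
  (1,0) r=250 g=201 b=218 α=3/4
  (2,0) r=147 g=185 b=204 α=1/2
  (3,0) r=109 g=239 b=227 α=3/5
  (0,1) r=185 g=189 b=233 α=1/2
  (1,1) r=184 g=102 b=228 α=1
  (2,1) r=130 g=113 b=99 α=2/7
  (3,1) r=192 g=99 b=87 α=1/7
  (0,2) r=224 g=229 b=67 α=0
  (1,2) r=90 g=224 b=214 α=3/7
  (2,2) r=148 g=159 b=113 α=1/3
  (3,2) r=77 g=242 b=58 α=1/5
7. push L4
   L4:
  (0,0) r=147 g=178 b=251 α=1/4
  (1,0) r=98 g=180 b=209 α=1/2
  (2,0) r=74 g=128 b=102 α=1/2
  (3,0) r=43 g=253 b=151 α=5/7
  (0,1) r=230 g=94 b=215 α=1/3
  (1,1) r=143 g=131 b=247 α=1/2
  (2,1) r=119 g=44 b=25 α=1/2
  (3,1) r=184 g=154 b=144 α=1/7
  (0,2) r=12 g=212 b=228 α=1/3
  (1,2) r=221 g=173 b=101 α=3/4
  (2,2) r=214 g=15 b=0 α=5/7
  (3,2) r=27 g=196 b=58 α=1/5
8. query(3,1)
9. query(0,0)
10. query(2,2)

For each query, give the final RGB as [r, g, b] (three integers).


at x=3,y=2 over L1,L2:
+L1 (α=5/7) → [835/7, 0, 485/7]
+L2 (α=1/5) → [4271/35, 183/5, 416/7]
rounded: [122, 37, 59]

at x=3,y=0 over L1,L2:
after L1 α=2/5: [244/5, 4/5, 228/5]
after L2 α=2/3: [674/15, 1564/15, 1448/15]
→ [45, 104, 97]

(1,0) stack=L1,L2; from [0,0,0]:
after L1 α=1: [162, 106, 185]
after L2 α=1/2: [129, 90, 102]
→ [129, 90, 102]

query (3,1) [L1,L2,L3,L4] — begin 0,0,0
L1 α=1/2: [92, 19, 95/2]
L2 α=4/7: [736/7, 97/7, 1557/14]
L3 α=1/7: [5760/49, 1275/49, 5280/49]
L4 α=1/7: [43576/343, 15196/343, 38736/343]
→ [127, 44, 113]

(0,0) stack=L1,L2,L3,L4; from [0,0,0]:
after L1 α=1/3: [238/3, 30, 193/3]
after L2 α=1/4: [411/4, 82, 393/4]
after L3 α=1: [163, 47, 80]
after L4 α=1/4: [159, 319/4, 491/4]
→ [159, 80, 123]

at x=2,y=2 over L1,L2,L3,L4:
L1 α=1/2: [43/2, 1, 72]
L2 α=1: [166, 184, 138]
L3 α=1/3: [160, 527/3, 389/3]
L4 α=5/7: [1390/7, 1279/21, 778/21]
rounded: [199, 61, 37]


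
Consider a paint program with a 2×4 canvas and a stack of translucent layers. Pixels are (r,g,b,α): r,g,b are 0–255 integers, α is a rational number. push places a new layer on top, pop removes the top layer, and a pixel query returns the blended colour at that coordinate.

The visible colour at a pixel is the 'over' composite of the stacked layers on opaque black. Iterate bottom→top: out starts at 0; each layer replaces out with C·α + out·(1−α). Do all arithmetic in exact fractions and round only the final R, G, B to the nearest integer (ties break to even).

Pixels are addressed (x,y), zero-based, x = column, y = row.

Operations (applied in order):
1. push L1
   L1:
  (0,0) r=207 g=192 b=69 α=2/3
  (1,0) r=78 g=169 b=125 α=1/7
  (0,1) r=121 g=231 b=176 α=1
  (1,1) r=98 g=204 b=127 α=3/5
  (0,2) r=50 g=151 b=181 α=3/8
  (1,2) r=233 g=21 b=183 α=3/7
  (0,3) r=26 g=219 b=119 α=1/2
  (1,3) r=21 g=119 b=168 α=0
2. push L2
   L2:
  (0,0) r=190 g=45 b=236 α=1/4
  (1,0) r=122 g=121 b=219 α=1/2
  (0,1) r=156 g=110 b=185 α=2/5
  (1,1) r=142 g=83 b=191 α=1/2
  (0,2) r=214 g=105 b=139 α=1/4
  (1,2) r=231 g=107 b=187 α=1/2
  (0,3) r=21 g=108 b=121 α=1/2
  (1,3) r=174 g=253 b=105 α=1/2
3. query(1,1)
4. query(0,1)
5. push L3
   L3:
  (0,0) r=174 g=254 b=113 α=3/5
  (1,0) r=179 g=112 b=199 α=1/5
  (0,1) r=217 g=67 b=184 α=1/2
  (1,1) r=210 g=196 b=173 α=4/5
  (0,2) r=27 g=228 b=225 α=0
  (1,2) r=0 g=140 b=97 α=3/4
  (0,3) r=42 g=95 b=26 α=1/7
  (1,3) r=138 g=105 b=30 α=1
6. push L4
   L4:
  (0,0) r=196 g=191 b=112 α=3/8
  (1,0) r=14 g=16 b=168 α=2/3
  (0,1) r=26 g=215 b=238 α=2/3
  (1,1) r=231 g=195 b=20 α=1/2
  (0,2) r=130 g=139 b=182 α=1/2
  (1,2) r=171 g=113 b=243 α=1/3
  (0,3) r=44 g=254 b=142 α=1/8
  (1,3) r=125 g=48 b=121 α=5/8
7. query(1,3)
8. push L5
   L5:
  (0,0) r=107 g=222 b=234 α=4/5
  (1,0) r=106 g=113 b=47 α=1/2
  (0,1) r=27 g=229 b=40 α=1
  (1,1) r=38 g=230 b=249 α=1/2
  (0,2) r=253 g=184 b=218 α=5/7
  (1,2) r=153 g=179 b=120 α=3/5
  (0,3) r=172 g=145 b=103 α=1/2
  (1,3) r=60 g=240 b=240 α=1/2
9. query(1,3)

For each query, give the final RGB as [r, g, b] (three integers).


at x=1,y=1 over L1,L2:
after L1 α=3/5: [294/5, 612/5, 381/5]
after L2 α=1/2: [502/5, 1027/10, 668/5]
→ [100, 103, 134]

at x=0,y=1 over L1,L2:
L1 α=1: [121, 231, 176]
L2 α=2/5: [135, 913/5, 898/5]
→ [135, 183, 180]

query (1,3) [L1,L2,L3,L4] — begin 0,0,0
+L1 (α=0) → [0, 0, 0]
+L2 (α=1/2) → [87, 253/2, 105/2]
+L3 (α=1) → [138, 105, 30]
+L4 (α=5/8) → [1039/8, 555/8, 695/8]
rounded: [130, 69, 87]

at x=1,y=3 over L1,L2,L3,L4,L5:
L1 α=0: [0, 0, 0]
L2 α=1/2: [87, 253/2, 105/2]
L3 α=1: [138, 105, 30]
L4 α=5/8: [1039/8, 555/8, 695/8]
L5 α=1/2: [1519/16, 2475/16, 2615/16]
→ [95, 155, 163]


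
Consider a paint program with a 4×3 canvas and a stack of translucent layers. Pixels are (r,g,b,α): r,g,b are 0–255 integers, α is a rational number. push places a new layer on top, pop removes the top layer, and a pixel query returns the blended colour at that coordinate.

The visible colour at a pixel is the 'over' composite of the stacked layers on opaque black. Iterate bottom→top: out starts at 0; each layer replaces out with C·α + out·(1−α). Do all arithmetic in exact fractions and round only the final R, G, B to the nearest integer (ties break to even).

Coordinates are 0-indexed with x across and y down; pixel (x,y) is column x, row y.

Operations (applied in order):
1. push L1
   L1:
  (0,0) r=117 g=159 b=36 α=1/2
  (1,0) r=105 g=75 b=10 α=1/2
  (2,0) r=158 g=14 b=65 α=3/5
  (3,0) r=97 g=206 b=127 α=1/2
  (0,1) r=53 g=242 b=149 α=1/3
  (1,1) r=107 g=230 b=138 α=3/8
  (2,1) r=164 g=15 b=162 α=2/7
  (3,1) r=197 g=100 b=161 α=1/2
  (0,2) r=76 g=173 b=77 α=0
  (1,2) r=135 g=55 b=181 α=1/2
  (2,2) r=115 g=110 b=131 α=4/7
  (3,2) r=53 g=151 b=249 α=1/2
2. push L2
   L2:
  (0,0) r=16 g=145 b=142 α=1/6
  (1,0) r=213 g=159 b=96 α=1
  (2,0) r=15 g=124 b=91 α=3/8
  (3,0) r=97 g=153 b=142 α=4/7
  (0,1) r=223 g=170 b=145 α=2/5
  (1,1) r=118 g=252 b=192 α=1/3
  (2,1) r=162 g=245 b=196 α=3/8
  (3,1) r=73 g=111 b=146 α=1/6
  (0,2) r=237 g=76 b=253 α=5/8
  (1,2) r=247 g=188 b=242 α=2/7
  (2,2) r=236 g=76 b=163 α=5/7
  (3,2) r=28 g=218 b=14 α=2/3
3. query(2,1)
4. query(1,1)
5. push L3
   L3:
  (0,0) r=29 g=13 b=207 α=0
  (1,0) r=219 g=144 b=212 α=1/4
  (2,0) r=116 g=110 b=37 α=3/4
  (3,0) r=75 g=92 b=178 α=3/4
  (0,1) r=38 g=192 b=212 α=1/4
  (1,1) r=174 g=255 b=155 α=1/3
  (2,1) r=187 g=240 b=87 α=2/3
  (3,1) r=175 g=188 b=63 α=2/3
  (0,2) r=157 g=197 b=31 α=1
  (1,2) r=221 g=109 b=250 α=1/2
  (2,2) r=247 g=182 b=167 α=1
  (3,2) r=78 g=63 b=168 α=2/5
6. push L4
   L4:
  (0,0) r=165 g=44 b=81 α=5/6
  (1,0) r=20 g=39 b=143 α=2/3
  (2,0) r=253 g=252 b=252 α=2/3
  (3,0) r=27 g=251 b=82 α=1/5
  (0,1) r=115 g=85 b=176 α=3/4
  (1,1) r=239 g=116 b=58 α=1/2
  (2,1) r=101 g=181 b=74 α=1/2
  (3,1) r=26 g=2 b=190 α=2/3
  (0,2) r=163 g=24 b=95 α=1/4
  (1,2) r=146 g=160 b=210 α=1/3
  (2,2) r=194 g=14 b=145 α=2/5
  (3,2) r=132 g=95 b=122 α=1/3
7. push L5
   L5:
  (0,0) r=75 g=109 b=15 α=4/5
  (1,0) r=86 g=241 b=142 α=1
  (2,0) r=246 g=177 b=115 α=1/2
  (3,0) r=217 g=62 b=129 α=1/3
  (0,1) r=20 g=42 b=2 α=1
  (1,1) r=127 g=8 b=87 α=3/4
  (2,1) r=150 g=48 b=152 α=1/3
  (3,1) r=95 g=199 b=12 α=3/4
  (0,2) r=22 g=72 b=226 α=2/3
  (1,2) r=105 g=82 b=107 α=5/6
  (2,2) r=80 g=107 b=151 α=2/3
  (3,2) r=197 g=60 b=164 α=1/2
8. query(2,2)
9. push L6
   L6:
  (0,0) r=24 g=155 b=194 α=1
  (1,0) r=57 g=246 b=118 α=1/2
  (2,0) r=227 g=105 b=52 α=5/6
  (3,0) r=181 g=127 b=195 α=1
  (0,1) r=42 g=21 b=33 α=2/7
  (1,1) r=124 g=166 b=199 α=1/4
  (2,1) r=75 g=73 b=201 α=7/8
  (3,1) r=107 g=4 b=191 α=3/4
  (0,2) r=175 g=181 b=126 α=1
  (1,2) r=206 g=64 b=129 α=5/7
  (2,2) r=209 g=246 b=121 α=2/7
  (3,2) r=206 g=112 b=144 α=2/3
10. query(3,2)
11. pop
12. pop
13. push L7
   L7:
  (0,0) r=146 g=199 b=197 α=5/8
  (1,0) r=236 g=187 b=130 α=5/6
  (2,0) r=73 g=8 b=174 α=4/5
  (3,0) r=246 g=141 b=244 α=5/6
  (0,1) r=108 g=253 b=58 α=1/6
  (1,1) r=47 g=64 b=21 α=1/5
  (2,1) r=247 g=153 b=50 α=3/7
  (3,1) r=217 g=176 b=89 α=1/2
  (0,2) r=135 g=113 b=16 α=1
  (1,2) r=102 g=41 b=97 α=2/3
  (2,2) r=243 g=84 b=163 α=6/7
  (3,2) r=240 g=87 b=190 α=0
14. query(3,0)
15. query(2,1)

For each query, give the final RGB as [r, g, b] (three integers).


at x=2,y=1 over L1,L2:
after L1 α=2/7: [328/7, 30/7, 324/7]
after L2 α=3/8: [2521/28, 5295/56, 717/7]
= [90, 95, 102]

(1,1) stack=L1,L2; from [0,0,0]:
after L1 α=3/8: [321/8, 345/4, 207/4]
after L2 α=1/3: [793/12, 283/2, 197/2]
rounded: [66, 142, 98]

(2,2) stack=L1,L2,L3,L4,L5; from [0,0,0]:
+L1 (α=4/7) → [460/7, 440/7, 524/7]
+L2 (α=5/7) → [9180/49, 3540/49, 6753/49]
+L3 (α=1) → [247, 182, 167]
+L4 (α=2/5) → [1129/5, 574/5, 791/5]
+L5 (α=2/3) → [643/5, 548/5, 767/5]
= [129, 110, 153]

at x=3,y=2 over L1,L2,L3,L4,L5,L6:
after L1 α=1/2: [53/2, 151/2, 249/2]
after L2 α=2/3: [55/2, 341/2, 305/6]
after L3 α=2/5: [477/10, 255/2, 977/10]
after L4 α=1/3: [379/5, 350/3, 529/5]
after L5 α=1/2: [682/5, 265/3, 1349/10]
after L6 α=2/3: [914/5, 937/9, 4229/30]
= [183, 104, 141]

at x=3,y=0 over L1,L2,L3,L4,L7:
L1 α=1/2: [97/2, 103, 127/2]
L2 α=4/7: [1067/14, 921/7, 1517/14]
L3 α=3/4: [4217/56, 2853/28, 8993/56]
L4 α=1/5: [919/14, 922/7, 10141/70]
L7 α=5/6: [18139/84, 5857/42, 31847/140]
= [216, 139, 227]

(2,1) stack=L1,L2,L3,L4,L7; from [0,0,0]:
+L1 (α=2/7) → [328/7, 30/7, 324/7]
+L2 (α=3/8) → [2521/28, 5295/56, 717/7]
+L3 (α=2/3) → [4331/28, 10725/56, 645/7]
+L4 (α=1/2) → [7159/56, 20861/112, 1163/14]
+L7 (α=3/7) → [17533/98, 33713/196, 3376/49]
rounded: [179, 172, 69]
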